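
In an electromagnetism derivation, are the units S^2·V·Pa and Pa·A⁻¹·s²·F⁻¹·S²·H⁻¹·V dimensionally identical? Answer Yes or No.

No

Left side:
  S = 1/Ω (conductance is reciprocal resistance),
      = kg⁻¹·m⁻²·s³·A².
  So S² = kg⁻²·m⁻⁴·s⁶·A⁴.
  V = W/A (potential = power per current),
      = kg·m²·s⁻³·A⁻¹.
  Pa = N/m² (pressure = force per area),
      = kg·m⁻¹·s⁻².
  Combining: S²·V·Pa = (kg⁻²·m⁻⁴·s⁶·A⁴) · (kg·m²·s⁻³·A⁻¹) · (kg·m⁻¹·s⁻²) = m⁻³·s·A³.
Right side:
  Pa = N/m² (pressure = force per area),
      = kg·m⁻¹·s⁻².
  F = C/V (capacitance = charge per voltage),
      = A·s/(kg·m²·s⁻³·A⁻¹) (substituting C and V),
      = kg⁻¹·m⁻²·s⁴·A².
  So F⁻¹ = kg·m²·s⁻⁴·A⁻².
  S = 1/Ω (conductance is reciprocal resistance),
      = kg⁻¹·m⁻²·s³·A².
  So S² = kg⁻²·m⁻⁴·s⁶·A⁴.
  H = Wb/A (inductance = flux per current),
      = kg·m²·s⁻²·A⁻².
  So H⁻¹ = kg⁻¹·m⁻²·s²·A².
  V = W/A (potential = power per current),
      = kg·m²·s⁻³·A⁻¹.
  Combining: Pa·A⁻¹·s²·F⁻¹·S²·H⁻¹·V = (kg·m⁻¹·s⁻²) · A⁻¹ · s² · (kg·m²·s⁻⁴·A⁻²) · (kg⁻²·m⁻⁴·s⁶·A⁴) · (kg⁻¹·m⁻²·s²·A²) · (kg·m²·s⁻³·A⁻¹) = m⁻³·s·A².
Left is m⁻³·s·A³; right is m⁻³·s·A² — different.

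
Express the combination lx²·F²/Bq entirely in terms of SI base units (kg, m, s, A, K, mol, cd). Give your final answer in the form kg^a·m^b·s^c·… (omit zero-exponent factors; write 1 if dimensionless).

kg⁻²·m⁻⁸·s⁹·A⁴·cd²

lx = lm/m² (illuminance = luminous flux per area),
    = m⁻²·cd.
So lx² = m⁻⁴·cd².
Bq = 1/s = s⁻¹ (activity is decays per second).
So Bq⁻¹ = s.
F = C/V (capacitance = charge per voltage),
    = A·s/(kg·m²·s⁻³·A⁻¹) (substituting C and V),
    = kg⁻¹·m⁻²·s⁴·A².
So F² = kg⁻²·m⁻⁴·s⁸·A⁴.
Combining: lx²·Bq⁻¹·F² = (m⁻⁴·cd²) · s · (kg⁻²·m⁻⁴·s⁸·A⁴) = kg⁻²·m⁻⁸·s⁹·A⁴·cd².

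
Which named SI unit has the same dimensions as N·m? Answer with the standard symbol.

N = kg·m/s² = kg·m·s⁻² (force = mass × acceleration).
Combining: N·m = (kg·m·s⁻²) · m = kg·m²·s⁻².
kg·m²·s⁻² is the base-SI form of the joule.

J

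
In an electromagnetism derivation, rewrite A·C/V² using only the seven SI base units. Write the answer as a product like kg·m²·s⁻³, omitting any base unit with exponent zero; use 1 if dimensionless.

V = kg·m²·s⁻³·A⁻¹.
So V⁻² = kg⁻²·m⁻⁴·s⁶·A².
C = s·A.
Combining: A·V⁻²·C = A · (kg⁻²·m⁻⁴·s⁶·A²) · (s·A) = kg⁻²·m⁻⁴·s⁷·A⁴.

kg⁻²·m⁻⁴·s⁷·A⁴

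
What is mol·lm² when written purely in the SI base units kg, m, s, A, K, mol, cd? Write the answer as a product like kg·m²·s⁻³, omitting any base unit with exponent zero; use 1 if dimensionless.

mol·cd²

lm = cd·sr = cd (luminous flux; sr is dimensionless).
So lm² = cd².
Combining: mol·lm² = mol · cd² = mol·cd².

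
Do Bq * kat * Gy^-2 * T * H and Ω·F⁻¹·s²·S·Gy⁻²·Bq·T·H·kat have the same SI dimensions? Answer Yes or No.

No

Left side:
  Bq = s⁻¹.
  kat = s⁻¹·mol.
  Gy = m²·s⁻².
  So Gy⁻² = m⁻⁴·s⁴.
  T = kg·s⁻²·A⁻¹.
  H = kg·m²·s⁻²·A⁻².
  Combining: Bq·kat·Gy⁻²·T·H = s⁻¹ · (s⁻¹·mol) · (m⁻⁴·s⁴) · (kg·s⁻²·A⁻¹) · (kg·m²·s⁻²·A⁻²) = kg²·m⁻²·s⁻²·A⁻³·mol.
Right side:
  Ω = kg·m²·s⁻³·A⁻².
  F = kg⁻¹·m⁻²·s⁴·A².
  So F⁻¹ = kg·m²·s⁻⁴·A⁻².
  S = kg⁻¹·m⁻²·s³·A².
  Gy = m²·s⁻².
  So Gy⁻² = m⁻⁴·s⁴.
  Bq = s⁻¹.
  T = kg·s⁻²·A⁻¹.
  H = kg·m²·s⁻²·A⁻².
  kat = s⁻¹·mol.
  Combining: Ω·F⁻¹·s²·S·Gy⁻²·Bq·T·H·kat = (kg·m²·s⁻³·A⁻²) · (kg·m²·s⁻⁴·A⁻²) · s² · (kg⁻¹·m⁻²·s³·A²) · (m⁻⁴·s⁴) · s⁻¹ · (kg·s⁻²·A⁻¹) · (kg·m²·s⁻²·A⁻²) · (s⁻¹·mol) = kg³·s⁻⁴·A⁻⁵·mol.
Left is kg²·m⁻²·s⁻²·A⁻³·mol; right is kg³·s⁻⁴·A⁻⁵·mol — different.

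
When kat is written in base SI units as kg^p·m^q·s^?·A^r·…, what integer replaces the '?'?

kat = mol/s = s⁻¹·mol (catalytic activity).
The exponent of s is -1.

-1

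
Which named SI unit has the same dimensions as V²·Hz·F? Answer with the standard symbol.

W

V = kg·m²·s⁻³·A⁻¹.
So V² = kg²·m⁴·s⁻⁶·A⁻².
Hz = s⁻¹.
F = kg⁻¹·m⁻²·s⁴·A².
Combining: V²·Hz·F = (kg²·m⁴·s⁻⁶·A⁻²) · s⁻¹ · (kg⁻¹·m⁻²·s⁴·A²) = kg·m²·s⁻³.
kg·m²·s⁻³ is the base-SI form of the watt.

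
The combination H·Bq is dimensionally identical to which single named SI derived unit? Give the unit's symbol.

Ω

H = kg·m²·s⁻²·A⁻².
Bq = s⁻¹.
Combining: H·Bq = (kg·m²·s⁻²·A⁻²) · s⁻¹ = kg·m²·s⁻³·A⁻².
kg·m²·s⁻³·A⁻² is the base-SI form of the ohm.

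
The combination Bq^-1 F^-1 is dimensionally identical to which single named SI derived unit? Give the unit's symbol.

Bq = s⁻¹.
So Bq⁻¹ = s.
F = kg⁻¹·m⁻²·s⁴·A².
So F⁻¹ = kg·m²·s⁻⁴·A⁻².
Combining: Bq⁻¹·F⁻¹ = s · (kg·m²·s⁻⁴·A⁻²) = kg·m²·s⁻³·A⁻².
kg·m²·s⁻³·A⁻² is the base-SI form of the ohm.

Ω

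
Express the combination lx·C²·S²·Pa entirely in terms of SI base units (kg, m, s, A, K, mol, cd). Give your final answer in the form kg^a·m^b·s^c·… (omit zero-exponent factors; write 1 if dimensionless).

lx = lm/m² (illuminance = luminous flux per area),
    = m⁻²·cd.
C = A·s = s·A (charge = current × time).
So C² = s²·A².
S = 1/Ω (conductance is reciprocal resistance),
    = kg⁻¹·m⁻²·s³·A².
So S² = kg⁻²·m⁻⁴·s⁶·A⁴.
Pa = N/m² (pressure = force per area),
    = kg·m⁻¹·s⁻².
Combining: lx·C²·S²·Pa = (m⁻²·cd) · (s²·A²) · (kg⁻²·m⁻⁴·s⁶·A⁴) · (kg·m⁻¹·s⁻²) = kg⁻¹·m⁻⁷·s⁶·A⁶·cd.

kg⁻¹·m⁻⁷·s⁶·A⁶·cd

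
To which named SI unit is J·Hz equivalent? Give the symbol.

J = N·m (work = force × distance),
    = kg·m²·s⁻².
Hz = 1/s = s⁻¹ (frequency is cycles per second).
Combining: J·Hz = (kg·m²·s⁻²) · s⁻¹ = kg·m²·s⁻³.
kg·m²·s⁻³ is the base-SI form of the watt.

W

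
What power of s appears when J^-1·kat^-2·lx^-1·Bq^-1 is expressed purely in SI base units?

5

J = N·m (work = force × distance),
    = kg·m²·s⁻².
So J⁻¹ = kg⁻¹·m⁻²·s².
kat = mol/s = s⁻¹·mol (catalytic activity).
So kat⁻² = s²·mol⁻².
lx = lm/m² (illuminance = luminous flux per area),
    = m⁻²·cd.
So lx⁻¹ = m²·cd⁻¹.
Bq = 1/s = s⁻¹ (activity is decays per second).
So Bq⁻¹ = s.
Combining: J⁻¹·kat⁻²·lx⁻¹·Bq⁻¹ = (kg⁻¹·m⁻²·s²) · (s²·mol⁻²) · (m²·cd⁻¹) · s = kg⁻¹·s⁵·mol⁻²·cd⁻¹.
The exponent of s is 5.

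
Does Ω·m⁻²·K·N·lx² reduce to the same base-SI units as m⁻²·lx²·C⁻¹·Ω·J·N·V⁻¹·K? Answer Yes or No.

Left side:
  Ω = kg·m²·s⁻³·A⁻².
  N = kg·m·s⁻².
  lx = m⁻²·cd.
  So lx² = m⁻⁴·cd².
  Combining: Ω·m⁻²·K·N·lx² = (kg·m²·s⁻³·A⁻²) · m⁻² · K · (kg·m·s⁻²) · (m⁻⁴·cd²) = kg²·m⁻³·s⁻⁵·A⁻²·K·cd².
Right side:
  lx = lm/m² (illuminance = luminous flux per area),
      = m⁻²·cd.
  So lx² = m⁻⁴·cd².
  C = A·s = s·A (charge = current × time).
  So C⁻¹ = s⁻¹·A⁻¹.
  Ω = V/A (resistance = voltage per current),
      = kg·m²·s⁻³·A⁻².
  J = N·m (work = force × distance),
      = kg·m²·s⁻².
  N = kg·m/s² = kg·m·s⁻² (force = mass × acceleration).
  V = W/A (potential = power per current),
      = kg·m²·s⁻³·A⁻¹.
  So V⁻¹ = kg⁻¹·m⁻²·s³·A.
  Combining: m⁻²·lx²·C⁻¹·Ω·J·N·V⁻¹·K = m⁻² · (m⁻⁴·cd²) · (s⁻¹·A⁻¹) · (kg·m²·s⁻³·A⁻²) · (kg·m²·s⁻²) · (kg·m·s⁻²) · (kg⁻¹·m⁻²·s³·A) · K = kg²·m⁻³·s⁻⁵·A⁻²·K·cd².
Both reduce to kg²·m⁻³·s⁻⁵·A⁻²·K·cd².

Yes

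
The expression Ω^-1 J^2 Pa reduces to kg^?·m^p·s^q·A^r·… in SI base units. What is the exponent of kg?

Ω = V/A (resistance = voltage per current),
    = kg·m²·s⁻³·A⁻².
So Ω⁻¹ = kg⁻¹·m⁻²·s³·A².
J = N·m (work = force × distance),
    = kg·m²·s⁻².
So J² = kg²·m⁴·s⁻⁴.
Pa = N/m² (pressure = force per area),
    = kg·m⁻¹·s⁻².
Combining: Ω⁻¹·J²·Pa = (kg⁻¹·m⁻²·s³·A²) · (kg²·m⁴·s⁻⁴) · (kg·m⁻¹·s⁻²) = kg²·m·s⁻³·A².
The exponent of kg is 2.

2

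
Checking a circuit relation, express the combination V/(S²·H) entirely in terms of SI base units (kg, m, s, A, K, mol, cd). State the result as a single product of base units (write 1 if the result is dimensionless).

kg²·m⁴·s⁻⁷·A⁻³

V = kg·m²·s⁻³·A⁻¹.
S = kg⁻¹·m⁻²·s³·A².
So S⁻² = kg²·m⁴·s⁻⁶·A⁻⁴.
H = kg·m²·s⁻²·A⁻².
So H⁻¹ = kg⁻¹·m⁻²·s²·A².
Combining: V·S⁻²·H⁻¹ = (kg·m²·s⁻³·A⁻¹) · (kg²·m⁴·s⁻⁶·A⁻⁴) · (kg⁻¹·m⁻²·s²·A²) = kg²·m⁴·s⁻⁷·A⁻³.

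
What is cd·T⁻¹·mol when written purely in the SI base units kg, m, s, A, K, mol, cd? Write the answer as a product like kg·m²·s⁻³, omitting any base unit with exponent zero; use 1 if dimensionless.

kg⁻¹·s²·A·mol·cd

T = Wb/m² (flux density = flux per area),
    = kg·s⁻²·A⁻¹.
So T⁻¹ = kg⁻¹·s²·A.
Combining: cd·T⁻¹·mol = cd · (kg⁻¹·s²·A) · mol = kg⁻¹·s²·A·mol·cd.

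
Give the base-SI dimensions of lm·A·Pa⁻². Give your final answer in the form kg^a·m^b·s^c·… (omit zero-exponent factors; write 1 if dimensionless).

kg⁻²·m²·s⁴·A·cd

lm = cd·sr = cd (luminous flux; sr is dimensionless).
Pa = N/m² (pressure = force per area),
    = kg·m⁻¹·s⁻².
So Pa⁻² = kg⁻²·m²·s⁴.
Combining: lm·A·Pa⁻² = cd · A · (kg⁻²·m²·s⁴) = kg⁻²·m²·s⁴·A·cd.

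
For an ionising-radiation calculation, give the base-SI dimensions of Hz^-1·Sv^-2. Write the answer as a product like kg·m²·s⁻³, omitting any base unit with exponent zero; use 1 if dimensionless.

Hz = s⁻¹.
So Hz⁻¹ = s.
Sv = m²·s⁻².
So Sv⁻² = m⁻⁴·s⁴.
Combining: Hz⁻¹·Sv⁻² = s · (m⁻⁴·s⁴) = m⁻⁴·s⁵.

m⁻⁴·s⁵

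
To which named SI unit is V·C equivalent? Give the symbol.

V = W/A (potential = power per current),
    = kg·m²·s⁻³·A⁻¹.
C = A·s = s·A (charge = current × time).
Combining: V·C = (kg·m²·s⁻³·A⁻¹) · (s·A) = kg·m²·s⁻².
kg·m²·s⁻² is the base-SI form of the joule.

J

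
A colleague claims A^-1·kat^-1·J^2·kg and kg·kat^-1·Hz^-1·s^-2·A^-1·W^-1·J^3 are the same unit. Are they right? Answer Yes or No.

Left side:
  kat = mol/s = s⁻¹·mol (catalytic activity).
  So kat⁻¹ = s·mol⁻¹.
  J = N·m (work = force × distance),
      = kg·m²·s⁻².
  So J² = kg²·m⁴·s⁻⁴.
  Combining: A⁻¹·kat⁻¹·J²·kg = A⁻¹ · (s·mol⁻¹) · (kg²·m⁴·s⁻⁴) · kg = kg³·m⁴·s⁻³·A⁻¹·mol⁻¹.
Right side:
  kat = mol/s = s⁻¹·mol (catalytic activity).
  So kat⁻¹ = s·mol⁻¹.
  Hz = 1/s = s⁻¹ (frequency is cycles per second).
  So Hz⁻¹ = s.
  W = J/s (power = energy per time),
      = kg·m²·s⁻³.
  So W⁻¹ = kg⁻¹·m⁻²·s³.
  J = N·m (work = force × distance),
      = kg·m²·s⁻².
  So J³ = kg³·m⁶·s⁻⁶.
  Combining: kg·kat⁻¹·Hz⁻¹·s⁻²·A⁻¹·W⁻¹·J³ = kg · (s·mol⁻¹) · s · s⁻² · A⁻¹ · (kg⁻¹·m⁻²·s³) · (kg³·m⁶·s⁻⁶) = kg³·m⁴·s⁻³·A⁻¹·mol⁻¹.
Both reduce to kg³·m⁴·s⁻³·A⁻¹·mol⁻¹.

Yes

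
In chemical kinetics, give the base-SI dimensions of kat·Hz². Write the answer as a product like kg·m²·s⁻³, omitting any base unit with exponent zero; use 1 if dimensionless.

kat = mol/s = s⁻¹·mol (catalytic activity).
Hz = 1/s = s⁻¹ (frequency is cycles per second).
So Hz² = s⁻².
Combining: kat·Hz² = (s⁻¹·mol) · s⁻² = s⁻³·mol.

s⁻³·mol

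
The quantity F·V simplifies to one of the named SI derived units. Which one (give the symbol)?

C

F = C/V (capacitance = charge per voltage),
    = A·s/(kg·m²·s⁻³·A⁻¹) (substituting C and V),
    = kg⁻¹·m⁻²·s⁴·A².
V = W/A (potential = power per current),
    = kg·m²·s⁻³·A⁻¹.
Combining: F·V = (kg⁻¹·m⁻²·s⁴·A²) · (kg·m²·s⁻³·A⁻¹) = s·A.
s·A is the base-SI form of the coulomb.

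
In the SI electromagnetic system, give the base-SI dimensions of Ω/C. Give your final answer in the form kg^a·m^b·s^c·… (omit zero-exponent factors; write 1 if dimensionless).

kg·m²·s⁻⁴·A⁻³

C = s·A.
So C⁻¹ = s⁻¹·A⁻¹.
Ω = kg·m²·s⁻³·A⁻².
Combining: C⁻¹·Ω = (s⁻¹·A⁻¹) · (kg·m²·s⁻³·A⁻²) = kg·m²·s⁻⁴·A⁻³.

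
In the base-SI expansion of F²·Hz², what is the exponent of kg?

F = kg⁻¹·m⁻²·s⁴·A².
So F² = kg⁻²·m⁻⁴·s⁸·A⁴.
Hz = s⁻¹.
So Hz² = s⁻².
Combining: F²·Hz² = (kg⁻²·m⁻⁴·s⁸·A⁴) · s⁻² = kg⁻²·m⁻⁴·s⁶·A⁴.
The exponent of kg is -2.

-2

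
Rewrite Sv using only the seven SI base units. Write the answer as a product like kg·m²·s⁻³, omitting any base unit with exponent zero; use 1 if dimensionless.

m²·s⁻²

Sv = m²·s⁻².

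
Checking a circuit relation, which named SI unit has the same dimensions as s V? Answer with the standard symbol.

Wb

V = W/A (potential = power per current),
    = kg·m²·s⁻³·A⁻¹.
Combining: s·V = s · (kg·m²·s⁻³·A⁻¹) = kg·m²·s⁻²·A⁻¹.
kg·m²·s⁻²·A⁻¹ is the base-SI form of the weber.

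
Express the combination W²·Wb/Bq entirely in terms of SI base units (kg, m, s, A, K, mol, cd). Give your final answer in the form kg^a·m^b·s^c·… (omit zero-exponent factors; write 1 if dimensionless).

W = kg·m²·s⁻³.
So W² = kg²·m⁴·s⁻⁶.
Wb = kg·m²·s⁻²·A⁻¹.
Bq = s⁻¹.
So Bq⁻¹ = s.
Combining: W²·Wb·Bq⁻¹ = (kg²·m⁴·s⁻⁶) · (kg·m²·s⁻²·A⁻¹) · s = kg³·m⁶·s⁻⁷·A⁻¹.

kg³·m⁶·s⁻⁷·A⁻¹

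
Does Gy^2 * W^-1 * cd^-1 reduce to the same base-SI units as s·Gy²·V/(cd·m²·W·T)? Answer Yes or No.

Yes

Left side:
  Gy = m²·s⁻².
  So Gy² = m⁴·s⁻⁴.
  W = kg·m²·s⁻³.
  So W⁻¹ = kg⁻¹·m⁻²·s³.
  Combining: Gy²·W⁻¹·cd⁻¹ = (m⁴·s⁻⁴) · (kg⁻¹·m⁻²·s³) · cd⁻¹ = kg⁻¹·m²·s⁻¹·cd⁻¹.
Right side:
  W = J/s (power = energy per time),
      = kg·m²·s⁻³.
  So W⁻¹ = kg⁻¹·m⁻²·s³.
  T = Wb/m² (flux density = flux per area),
      = kg·s⁻²·A⁻¹.
  So T⁻¹ = kg⁻¹·s²·A.
  Gy = J/kg (absorbed dose = energy per mass),
      = m²·s⁻².
  So Gy² = m⁴·s⁻⁴.
  V = W/A (potential = power per current),
      = kg·m²·s⁻³·A⁻¹.
  Combining: s·cd⁻¹·m⁻²·W⁻¹·T⁻¹·Gy²·V = s · cd⁻¹ · m⁻² · (kg⁻¹·m⁻²·s³) · (kg⁻¹·s²·A) · (m⁴·s⁻⁴) · (kg·m²·s⁻³·A⁻¹) = kg⁻¹·m²·s⁻¹·cd⁻¹.
Both reduce to kg⁻¹·m²·s⁻¹·cd⁻¹.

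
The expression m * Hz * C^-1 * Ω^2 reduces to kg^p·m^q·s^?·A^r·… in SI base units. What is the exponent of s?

Hz = 1/s = s⁻¹ (frequency is cycles per second).
C = A·s = s·A (charge = current × time).
So C⁻¹ = s⁻¹·A⁻¹.
Ω = V/A (resistance = voltage per current),
    = kg·m²·s⁻³·A⁻².
So Ω² = kg²·m⁴·s⁻⁶·A⁻⁴.
Combining: m·Hz·C⁻¹·Ω² = m · s⁻¹ · (s⁻¹·A⁻¹) · (kg²·m⁴·s⁻⁶·A⁻⁴) = kg²·m⁵·s⁻⁸·A⁻⁵.
The exponent of s is -8.

-8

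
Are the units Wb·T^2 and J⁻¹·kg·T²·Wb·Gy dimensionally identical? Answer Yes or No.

Yes

Left side:
  Wb = V·s (flux: a volt is a weber per second),
      = kg·m²·s⁻²·A⁻¹.
  T = Wb/m² (flux density = flux per area),
      = kg·s⁻²·A⁻¹.
  So T² = kg²·s⁻⁴·A⁻².
  Combining: Wb·T² = (kg·m²·s⁻²·A⁻¹) · (kg²·s⁻⁴·A⁻²) = kg³·m²·s⁻⁶·A⁻³.
Right side:
  J = N·m (work = force × distance),
      = kg·m²·s⁻².
  So J⁻¹ = kg⁻¹·m⁻²·s².
  T = Wb/m² (flux density = flux per area),
      = kg·s⁻²·A⁻¹.
  So T² = kg²·s⁻⁴·A⁻².
  Wb = V·s (flux: a volt is a weber per second),
      = kg·m²·s⁻²·A⁻¹.
  Gy = J/kg (absorbed dose = energy per mass),
      = m²·s⁻².
  Combining: J⁻¹·kg·T²·Wb·Gy = (kg⁻¹·m⁻²·s²) · kg · (kg²·s⁻⁴·A⁻²) · (kg·m²·s⁻²·A⁻¹) · (m²·s⁻²) = kg³·m²·s⁻⁶·A⁻³.
Both reduce to kg³·m²·s⁻⁶·A⁻³.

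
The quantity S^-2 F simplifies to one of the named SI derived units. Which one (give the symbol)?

S = kg⁻¹·m⁻²·s³·A².
So S⁻² = kg²·m⁴·s⁻⁶·A⁻⁴.
F = kg⁻¹·m⁻²·s⁴·A².
Combining: S⁻²·F = (kg²·m⁴·s⁻⁶·A⁻⁴) · (kg⁻¹·m⁻²·s⁴·A²) = kg·m²·s⁻²·A⁻².
kg·m²·s⁻²·A⁻² is the base-SI form of the henry.

H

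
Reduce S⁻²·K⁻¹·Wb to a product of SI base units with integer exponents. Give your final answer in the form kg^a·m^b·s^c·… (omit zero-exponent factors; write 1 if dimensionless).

kg³·m⁶·s⁻⁸·A⁻⁵·K⁻¹

S = kg⁻¹·m⁻²·s³·A².
So S⁻² = kg²·m⁴·s⁻⁶·A⁻⁴.
Wb = kg·m²·s⁻²·A⁻¹.
Combining: S⁻²·K⁻¹·Wb = (kg²·m⁴·s⁻⁶·A⁻⁴) · K⁻¹ · (kg·m²·s⁻²·A⁻¹) = kg³·m⁶·s⁻⁸·A⁻⁵·K⁻¹.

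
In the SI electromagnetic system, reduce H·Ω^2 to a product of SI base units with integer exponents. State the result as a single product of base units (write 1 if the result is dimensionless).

H = kg·m²·s⁻²·A⁻².
Ω = kg·m²·s⁻³·A⁻².
So Ω² = kg²·m⁴·s⁻⁶·A⁻⁴.
Combining: H·Ω² = (kg·m²·s⁻²·A⁻²) · (kg²·m⁴·s⁻⁶·A⁻⁴) = kg³·m⁶·s⁻⁸·A⁻⁶.

kg³·m⁶·s⁻⁸·A⁻⁶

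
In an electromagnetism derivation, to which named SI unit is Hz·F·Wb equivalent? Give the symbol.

C

Hz = 1/s = s⁻¹ (frequency is cycles per second).
F = C/V (capacitance = charge per voltage),
    = A·s/(kg·m²·s⁻³·A⁻¹) (substituting C and V),
    = kg⁻¹·m⁻²·s⁴·A².
Wb = V·s (flux: a volt is a weber per second),
    = kg·m²·s⁻²·A⁻¹.
Combining: Hz·F·Wb = s⁻¹ · (kg⁻¹·m⁻²·s⁴·A²) · (kg·m²·s⁻²·A⁻¹) = s·A.
s·A is the base-SI form of the coulomb.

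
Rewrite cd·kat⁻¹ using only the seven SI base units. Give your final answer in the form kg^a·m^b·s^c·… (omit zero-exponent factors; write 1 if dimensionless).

kat = mol/s = s⁻¹·mol (catalytic activity).
So kat⁻¹ = s·mol⁻¹.
Combining: cd·kat⁻¹ = cd · (s·mol⁻¹) = s·mol⁻¹·cd.

s·mol⁻¹·cd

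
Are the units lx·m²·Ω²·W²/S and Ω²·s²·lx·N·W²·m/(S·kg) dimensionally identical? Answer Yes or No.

Left side:
  lx = lm/m² (illuminance = luminous flux per area),
      = m⁻²·cd.
  S = 1/Ω (conductance is reciprocal resistance),
      = kg⁻¹·m⁻²·s³·A².
  So S⁻¹ = kg·m²·s⁻³·A⁻².
  Ω = V/A (resistance = voltage per current),
      = kg·m²·s⁻³·A⁻².
  So Ω² = kg²·m⁴·s⁻⁶·A⁻⁴.
  W = J/s (power = energy per time),
      = kg·m²·s⁻³.
  So W² = kg²·m⁴·s⁻⁶.
  Combining: lx·S⁻¹·m²·Ω²·W² = (m⁻²·cd) · (kg·m²·s⁻³·A⁻²) · m² · (kg²·m⁴·s⁻⁶·A⁻⁴) · (kg²·m⁴·s⁻⁶) = kg⁵·m¹⁰·s⁻¹⁵·A⁻⁶·cd.
Right side:
  Ω = V/A (resistance = voltage per current),
      = kg·m²·s⁻³·A⁻².
  So Ω² = kg²·m⁴·s⁻⁶·A⁻⁴.
  S = 1/Ω (conductance is reciprocal resistance),
      = kg⁻¹·m⁻²·s³·A².
  So S⁻¹ = kg·m²·s⁻³·A⁻².
  lx = lm/m² (illuminance = luminous flux per area),
      = m⁻²·cd.
  N = kg·m/s² = kg·m·s⁻² (force = mass × acceleration).
  W = J/s (power = energy per time),
      = kg·m²·s⁻³.
  So W² = kg²·m⁴·s⁻⁶.
  Combining: Ω²·s²·S⁻¹·lx·N·W²·m·kg⁻¹ = (kg²·m⁴·s⁻⁶·A⁻⁴) · s² · (kg·m²·s⁻³·A⁻²) · (m⁻²·cd) · (kg·m·s⁻²) · (kg²·m⁴·s⁻⁶) · m · kg⁻¹ = kg⁵·m¹⁰·s⁻¹⁵·A⁻⁶·cd.
Both reduce to kg⁵·m¹⁰·s⁻¹⁵·A⁻⁶·cd.

Yes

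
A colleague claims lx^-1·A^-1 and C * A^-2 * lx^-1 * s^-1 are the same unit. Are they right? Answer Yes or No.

Yes

Left side:
  lx = m⁻²·cd.
  So lx⁻¹ = m²·cd⁻¹.
  Combining: lx⁻¹·A⁻¹ = (m²·cd⁻¹) · A⁻¹ = m²·A⁻¹·cd⁻¹.
Right side:
  C = A·s = s·A (charge = current × time).
  lx = lm/m² (illuminance = luminous flux per area),
      = m⁻²·cd.
  So lx⁻¹ = m²·cd⁻¹.
  Combining: C·A⁻²·lx⁻¹·s⁻¹ = (s·A) · A⁻² · (m²·cd⁻¹) · s⁻¹ = m²·A⁻¹·cd⁻¹.
Both reduce to m²·A⁻¹·cd⁻¹.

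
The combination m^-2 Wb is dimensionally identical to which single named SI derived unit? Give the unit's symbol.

T

Wb = V·s (flux: a volt is a weber per second),
    = kg·m²·s⁻²·A⁻¹.
Combining: m⁻²·Wb = m⁻² · (kg·m²·s⁻²·A⁻¹) = kg·s⁻²·A⁻¹.
kg·s⁻²·A⁻¹ is the base-SI form of the tesla.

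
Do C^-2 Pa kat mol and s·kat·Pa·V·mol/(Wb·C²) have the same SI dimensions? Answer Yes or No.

Left side:
  C = A·s = s·A (charge = current × time).
  So C⁻² = s⁻²·A⁻².
  Pa = N/m² (pressure = force per area),
      = kg·m⁻¹·s⁻².
  kat = mol/s = s⁻¹·mol (catalytic activity).
  Combining: C⁻²·Pa·kat·mol = (s⁻²·A⁻²) · (kg·m⁻¹·s⁻²) · (s⁻¹·mol) · mol = kg·m⁻¹·s⁻⁵·A⁻²·mol².
Right side:
  Wb = V·s (flux: a volt is a weber per second),
      = kg·m²·s⁻²·A⁻¹.
  So Wb⁻¹ = kg⁻¹·m⁻²·s²·A.
  C = A·s = s·A (charge = current × time).
  So C⁻² = s⁻²·A⁻².
  kat = mol/s = s⁻¹·mol (catalytic activity).
  Pa = N/m² (pressure = force per area),
      = kg·m⁻¹·s⁻².
  V = W/A (potential = power per current),
      = kg·m²·s⁻³·A⁻¹.
  Combining: Wb⁻¹·s·C⁻²·kat·Pa·V·mol = (kg⁻¹·m⁻²·s²·A) · s · (s⁻²·A⁻²) · (s⁻¹·mol) · (kg·m⁻¹·s⁻²) · (kg·m²·s⁻³·A⁻¹) · mol = kg·m⁻¹·s⁻⁵·A⁻²·mol².
Both reduce to kg·m⁻¹·s⁻⁵·A⁻²·mol².

Yes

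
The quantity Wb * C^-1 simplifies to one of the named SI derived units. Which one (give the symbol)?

Ω

Wb = V·s (flux: a volt is a weber per second),
    = kg·m²·s⁻²·A⁻¹.
C = A·s = s·A (charge = current × time).
So C⁻¹ = s⁻¹·A⁻¹.
Combining: Wb·C⁻¹ = (kg·m²·s⁻²·A⁻¹) · (s⁻¹·A⁻¹) = kg·m²·s⁻³·A⁻².
kg·m²·s⁻³·A⁻² is the base-SI form of the ohm.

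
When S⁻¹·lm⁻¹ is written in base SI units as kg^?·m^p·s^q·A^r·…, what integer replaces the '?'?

S = 1/Ω (conductance is reciprocal resistance),
    = kg⁻¹·m⁻²·s³·A².
So S⁻¹ = kg·m²·s⁻³·A⁻².
lm = cd·sr = cd (luminous flux; sr is dimensionless).
So lm⁻¹ = cd⁻¹.
Combining: S⁻¹·lm⁻¹ = (kg·m²·s⁻³·A⁻²) · cd⁻¹ = kg·m²·s⁻³·A⁻²·cd⁻¹.
The exponent of kg is 1.

1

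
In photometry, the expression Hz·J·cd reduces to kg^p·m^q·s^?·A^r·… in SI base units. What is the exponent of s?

Hz = 1/s = s⁻¹ (frequency is cycles per second).
J = N·m (work = force × distance),
    = kg·m²·s⁻².
Combining: Hz·J·cd = s⁻¹ · (kg·m²·s⁻²) · cd = kg·m²·s⁻³·cd.
The exponent of s is -3.

-3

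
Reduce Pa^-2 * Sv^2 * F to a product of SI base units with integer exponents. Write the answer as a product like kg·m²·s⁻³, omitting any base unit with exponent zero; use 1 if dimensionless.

kg⁻³·m⁴·s⁴·A²

Pa = N/m² (pressure = force per area),
    = kg·m⁻¹·s⁻².
So Pa⁻² = kg⁻²·m²·s⁴.
Sv = J/kg (equivalent dose = energy per mass),
    = m²·s⁻².
So Sv² = m⁴·s⁻⁴.
F = C/V (capacitance = charge per voltage),
    = A·s/(kg·m²·s⁻³·A⁻¹) (substituting C and V),
    = kg⁻¹·m⁻²·s⁴·A².
Combining: Pa⁻²·Sv²·F = (kg⁻²·m²·s⁴) · (m⁴·s⁻⁴) · (kg⁻¹·m⁻²·s⁴·A²) = kg⁻³·m⁴·s⁴·A².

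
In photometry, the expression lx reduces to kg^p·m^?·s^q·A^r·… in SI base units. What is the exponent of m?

lx = m⁻²·cd.
The exponent of m is -2.

-2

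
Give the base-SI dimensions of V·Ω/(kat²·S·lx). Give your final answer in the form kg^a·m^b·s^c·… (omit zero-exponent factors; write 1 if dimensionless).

V = kg·m²·s⁻³·A⁻¹.
kat = s⁻¹·mol.
So kat⁻² = s²·mol⁻².
S = kg⁻¹·m⁻²·s³·A².
So S⁻¹ = kg·m²·s⁻³·A⁻².
lx = m⁻²·cd.
So lx⁻¹ = m²·cd⁻¹.
Ω = kg·m²·s⁻³·A⁻².
Combining: V·kat⁻²·S⁻¹·lx⁻¹·Ω = (kg·m²·s⁻³·A⁻¹) · (s²·mol⁻²) · (kg·m²·s⁻³·A⁻²) · (m²·cd⁻¹) · (kg·m²·s⁻³·A⁻²) = kg³·m⁸·s⁻⁷·A⁻⁵·mol⁻²·cd⁻¹.

kg³·m⁸·s⁻⁷·A⁻⁵·mol⁻²·cd⁻¹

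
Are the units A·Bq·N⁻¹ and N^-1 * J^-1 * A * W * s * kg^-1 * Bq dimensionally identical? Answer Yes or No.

No

Left side:
  Bq = 1/s = s⁻¹ (activity is decays per second).
  N = kg·m/s² = kg·m·s⁻² (force = mass × acceleration).
  So N⁻¹ = kg⁻¹·m⁻¹·s².
  Combining: A·Bq·N⁻¹ = A · s⁻¹ · (kg⁻¹·m⁻¹·s²) = kg⁻¹·m⁻¹·s·A.
Right side:
  N = kg·m/s² = kg·m·s⁻² (force = mass × acceleration).
  So N⁻¹ = kg⁻¹·m⁻¹·s².
  J = N·m (work = force × distance),
      = kg·m²·s⁻².
  So J⁻¹ = kg⁻¹·m⁻²·s².
  W = J/s (power = energy per time),
      = kg·m²·s⁻³.
  Bq = 1/s = s⁻¹ (activity is decays per second).
  Combining: N⁻¹·J⁻¹·A·W·s·kg⁻¹·Bq = (kg⁻¹·m⁻¹·s²) · (kg⁻¹·m⁻²·s²) · A · (kg·m²·s⁻³) · s · kg⁻¹ · s⁻¹ = kg⁻²·m⁻¹·s·A.
Left is kg⁻¹·m⁻¹·s·A; right is kg⁻²·m⁻¹·s·A — different.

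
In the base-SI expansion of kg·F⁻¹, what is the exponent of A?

-2

F = C/V (capacitance = charge per voltage),
    = A·s/(kg·m²·s⁻³·A⁻¹) (substituting C and V),
    = kg⁻¹·m⁻²·s⁴·A².
So F⁻¹ = kg·m²·s⁻⁴·A⁻².
Combining: kg·F⁻¹ = kg · (kg·m²·s⁻⁴·A⁻²) = kg²·m²·s⁻⁴·A⁻².
The exponent of A is -2.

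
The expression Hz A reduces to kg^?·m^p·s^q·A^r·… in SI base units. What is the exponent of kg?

0

Hz = 1/s = s⁻¹ (frequency is cycles per second).
Combining: Hz·A = s⁻¹ · A = s⁻¹·A.
The exponent of kg is 0.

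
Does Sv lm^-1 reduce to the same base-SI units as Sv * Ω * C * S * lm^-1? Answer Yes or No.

Left side:
  Sv = J/kg (equivalent dose = energy per mass),
      = m²·s⁻².
  lm = cd·sr = cd (luminous flux; sr is dimensionless).
  So lm⁻¹ = cd⁻¹.
  Combining: Sv·lm⁻¹ = (m²·s⁻²) · cd⁻¹ = m²·s⁻²·cd⁻¹.
Right side:
  Sv = J/kg (equivalent dose = energy per mass),
      = m²·s⁻².
  Ω = V/A (resistance = voltage per current),
      = kg·m²·s⁻³·A⁻².
  C = A·s = s·A (charge = current × time).
  S = 1/Ω (conductance is reciprocal resistance),
      = kg⁻¹·m⁻²·s³·A².
  lm = cd·sr = cd (luminous flux; sr is dimensionless).
  So lm⁻¹ = cd⁻¹.
  Combining: Sv·Ω·C·S·lm⁻¹ = (m²·s⁻²) · (kg·m²·s⁻³·A⁻²) · (s·A) · (kg⁻¹·m⁻²·s³·A²) · cd⁻¹ = m²·s⁻¹·A·cd⁻¹.
Left is m²·s⁻²·cd⁻¹; right is m²·s⁻¹·A·cd⁻¹ — different.

No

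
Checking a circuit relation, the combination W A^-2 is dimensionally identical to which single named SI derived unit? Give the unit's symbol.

W = kg·m²·s⁻³.
Combining: W·A⁻² = (kg·m²·s⁻³) · A⁻² = kg·m²·s⁻³·A⁻².
kg·m²·s⁻³·A⁻² is the base-SI form of the ohm.

Ω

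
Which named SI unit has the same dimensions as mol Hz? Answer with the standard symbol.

Hz = 1/s = s⁻¹ (frequency is cycles per second).
Combining: mol·Hz = mol · s⁻¹ = s⁻¹·mol.
s⁻¹·mol is the base-SI form of the katal.

kat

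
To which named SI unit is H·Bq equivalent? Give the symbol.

H = Wb/A (inductance = flux per current),
    = kg·m²·s⁻²·A⁻².
Bq = 1/s = s⁻¹ (activity is decays per second).
Combining: H·Bq = (kg·m²·s⁻²·A⁻²) · s⁻¹ = kg·m²·s⁻³·A⁻².
kg·m²·s⁻³·A⁻² is the base-SI form of the ohm.

Ω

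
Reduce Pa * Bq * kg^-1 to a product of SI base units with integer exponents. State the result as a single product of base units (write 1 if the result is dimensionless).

m⁻¹·s⁻³

Pa = N/m² (pressure = force per area),
    = kg·m⁻¹·s⁻².
Bq = 1/s = s⁻¹ (activity is decays per second).
Combining: Pa·Bq·kg⁻¹ = (kg·m⁻¹·s⁻²) · s⁻¹ · kg⁻¹ = m⁻¹·s⁻³.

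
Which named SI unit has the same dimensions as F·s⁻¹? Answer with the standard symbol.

F = kg⁻¹·m⁻²·s⁴·A².
Combining: F·s⁻¹ = (kg⁻¹·m⁻²·s⁴·A²) · s⁻¹ = kg⁻¹·m⁻²·s³·A².
kg⁻¹·m⁻²·s³·A² is the base-SI form of the siemens.

S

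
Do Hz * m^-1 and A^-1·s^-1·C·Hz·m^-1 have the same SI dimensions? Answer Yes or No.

Yes

Left side:
  Hz = 1/s = s⁻¹ (frequency is cycles per second).
  Combining: Hz·m⁻¹ = s⁻¹ · m⁻¹ = m⁻¹·s⁻¹.
Right side:
  C = s·A.
  Hz = s⁻¹.
  Combining: A⁻¹·s⁻¹·C·Hz·m⁻¹ = A⁻¹ · s⁻¹ · (s·A) · s⁻¹ · m⁻¹ = m⁻¹·s⁻¹.
Both reduce to m⁻¹·s⁻¹.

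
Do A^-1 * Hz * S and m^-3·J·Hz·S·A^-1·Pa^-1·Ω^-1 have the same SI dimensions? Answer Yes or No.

Left side:
  Hz = s⁻¹.
  S = kg⁻¹·m⁻²·s³·A².
  Combining: A⁻¹·Hz·S = A⁻¹ · s⁻¹ · (kg⁻¹·m⁻²·s³·A²) = kg⁻¹·m⁻²·s²·A.
Right side:
  J = N·m (work = force × distance),
      = kg·m²·s⁻².
  Hz = 1/s = s⁻¹ (frequency is cycles per second).
  S = 1/Ω (conductance is reciprocal resistance),
      = kg⁻¹·m⁻²·s³·A².
  Pa = N/m² (pressure = force per area),
      = kg·m⁻¹·s⁻².
  So Pa⁻¹ = kg⁻¹·m·s².
  Ω = V/A (resistance = voltage per current),
      = kg·m²·s⁻³·A⁻².
  So Ω⁻¹ = kg⁻¹·m⁻²·s³·A².
  Combining: m⁻³·J·Hz·S·A⁻¹·Pa⁻¹·Ω⁻¹ = m⁻³ · (kg·m²·s⁻²) · s⁻¹ · (kg⁻¹·m⁻²·s³·A²) · A⁻¹ · (kg⁻¹·m·s²) · (kg⁻¹·m⁻²·s³·A²) = kg⁻²·m⁻⁴·s⁵·A³.
Left is kg⁻¹·m⁻²·s²·A; right is kg⁻²·m⁻⁴·s⁵·A³ — different.

No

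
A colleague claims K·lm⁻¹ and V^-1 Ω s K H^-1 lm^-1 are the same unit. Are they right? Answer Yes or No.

Left side:
  lm = cd.
  So lm⁻¹ = cd⁻¹.
  Combining: K·lm⁻¹ = K · cd⁻¹ = K·cd⁻¹.
Right side:
  V = W/A (potential = power per current),
      = kg·m²·s⁻³·A⁻¹.
  So V⁻¹ = kg⁻¹·m⁻²·s³·A.
  Ω = V/A (resistance = voltage per current),
      = kg·m²·s⁻³·A⁻².
  H = Wb/A (inductance = flux per current),
      = kg·m²·s⁻²·A⁻².
  So H⁻¹ = kg⁻¹·m⁻²·s²·A².
  lm = cd·sr = cd (luminous flux; sr is dimensionless).
  So lm⁻¹ = cd⁻¹.
  Combining: V⁻¹·Ω·s·K·H⁻¹·lm⁻¹ = (kg⁻¹·m⁻²·s³·A) · (kg·m²·s⁻³·A⁻²) · s · K · (kg⁻¹·m⁻²·s²·A²) · cd⁻¹ = kg⁻¹·m⁻²·s³·A·K·cd⁻¹.
Left is K·cd⁻¹; right is kg⁻¹·m⁻²·s³·A·K·cd⁻¹ — different.

No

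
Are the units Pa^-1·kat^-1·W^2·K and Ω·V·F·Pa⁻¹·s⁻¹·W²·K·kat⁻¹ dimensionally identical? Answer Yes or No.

No

Left side:
  Pa = kg·m⁻¹·s⁻².
  So Pa⁻¹ = kg⁻¹·m·s².
  kat = s⁻¹·mol.
  So kat⁻¹ = s·mol⁻¹.
  W = kg·m²·s⁻³.
  So W² = kg²·m⁴·s⁻⁶.
  Combining: Pa⁻¹·kat⁻¹·W²·K = (kg⁻¹·m·s²) · (s·mol⁻¹) · (kg²·m⁴·s⁻⁶) · K = kg·m⁵·s⁻³·K·mol⁻¹.
Right side:
  Ω = kg·m²·s⁻³·A⁻².
  V = kg·m²·s⁻³·A⁻¹.
  F = kg⁻¹·m⁻²·s⁴·A².
  Pa = kg·m⁻¹·s⁻².
  So Pa⁻¹ = kg⁻¹·m·s².
  W = kg·m²·s⁻³.
  So W² = kg²·m⁴·s⁻⁶.
  kat = s⁻¹·mol.
  So kat⁻¹ = s·mol⁻¹.
  Combining: Ω·V·F·Pa⁻¹·s⁻¹·W²·K·kat⁻¹ = (kg·m²·s⁻³·A⁻²) · (kg·m²·s⁻³·A⁻¹) · (kg⁻¹·m⁻²·s⁴·A²) · (kg⁻¹·m·s²) · s⁻¹ · (kg²·m⁴·s⁻⁶) · K · (s·mol⁻¹) = kg²·m⁷·s⁻⁶·A⁻¹·K·mol⁻¹.
Left is kg·m⁵·s⁻³·K·mol⁻¹; right is kg²·m⁷·s⁻⁶·A⁻¹·K·mol⁻¹ — different.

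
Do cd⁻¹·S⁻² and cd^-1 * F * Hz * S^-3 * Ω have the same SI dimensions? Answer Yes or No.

Left side:
  S = 1/Ω (conductance is reciprocal resistance),
      = kg⁻¹·m⁻²·s³·A².
  So S⁻² = kg²·m⁴·s⁻⁶·A⁻⁴.
  Combining: cd⁻¹·S⁻² = cd⁻¹ · (kg²·m⁴·s⁻⁶·A⁻⁴) = kg²·m⁴·s⁻⁶·A⁻⁴·cd⁻¹.
Right side:
  F = kg⁻¹·m⁻²·s⁴·A².
  Hz = s⁻¹.
  S = kg⁻¹·m⁻²·s³·A².
  So S⁻³ = kg³·m⁶·s⁻⁹·A⁻⁶.
  Ω = kg·m²·s⁻³·A⁻².
  Combining: cd⁻¹·F·Hz·S⁻³·Ω = cd⁻¹ · (kg⁻¹·m⁻²·s⁴·A²) · s⁻¹ · (kg³·m⁶·s⁻⁹·A⁻⁶) · (kg·m²·s⁻³·A⁻²) = kg³·m⁶·s⁻⁹·A⁻⁶·cd⁻¹.
Left is kg²·m⁴·s⁻⁶·A⁻⁴·cd⁻¹; right is kg³·m⁶·s⁻⁹·A⁻⁶·cd⁻¹ — different.

No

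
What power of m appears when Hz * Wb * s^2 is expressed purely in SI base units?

2

Hz = 1/s = s⁻¹ (frequency is cycles per second).
Wb = V·s (flux: a volt is a weber per second),
    = kg·m²·s⁻²·A⁻¹.
Combining: Hz·Wb·s² = s⁻¹ · (kg·m²·s⁻²·A⁻¹) · s² = kg·m²·s⁻¹·A⁻¹.
The exponent of m is 2.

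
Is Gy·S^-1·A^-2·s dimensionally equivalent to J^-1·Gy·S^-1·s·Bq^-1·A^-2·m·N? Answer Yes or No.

Left side:
  Gy = J/kg (absorbed dose = energy per mass),
      = m²·s⁻².
  S = 1/Ω (conductance is reciprocal resistance),
      = kg⁻¹·m⁻²·s³·A².
  So S⁻¹ = kg·m²·s⁻³·A⁻².
  Combining: Gy·S⁻¹·A⁻²·s = (m²·s⁻²) · (kg·m²·s⁻³·A⁻²) · A⁻² · s = kg·m⁴·s⁻⁴·A⁻⁴.
Right side:
  J = kg·m²·s⁻².
  So J⁻¹ = kg⁻¹·m⁻²·s².
  Gy = m²·s⁻².
  S = kg⁻¹·m⁻²·s³·A².
  So S⁻¹ = kg·m²·s⁻³·A⁻².
  Bq = s⁻¹.
  So Bq⁻¹ = s.
  N = kg·m·s⁻².
  Combining: J⁻¹·Gy·S⁻¹·s·Bq⁻¹·A⁻²·m·N = (kg⁻¹·m⁻²·s²) · (m²·s⁻²) · (kg·m²·s⁻³·A⁻²) · s · s · A⁻² · m · (kg·m·s⁻²) = kg·m⁴·s⁻³·A⁻⁴.
Left is kg·m⁴·s⁻⁴·A⁻⁴; right is kg·m⁴·s⁻³·A⁻⁴ — different.

No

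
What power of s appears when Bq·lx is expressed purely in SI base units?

-1

Bq = 1/s = s⁻¹ (activity is decays per second).
lx = lm/m² (illuminance = luminous flux per area),
    = m⁻²·cd.
Combining: Bq·lx = s⁻¹ · (m⁻²·cd) = m⁻²·s⁻¹·cd.
The exponent of s is -1.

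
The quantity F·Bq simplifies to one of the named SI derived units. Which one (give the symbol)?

F = kg⁻¹·m⁻²·s⁴·A².
Bq = s⁻¹.
Combining: F·Bq = (kg⁻¹·m⁻²·s⁴·A²) · s⁻¹ = kg⁻¹·m⁻²·s³·A².
kg⁻¹·m⁻²·s³·A² is the base-SI form of the siemens.

S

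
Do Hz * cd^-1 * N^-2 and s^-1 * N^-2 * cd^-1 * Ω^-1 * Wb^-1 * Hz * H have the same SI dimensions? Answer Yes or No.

No

Left side:
  Hz = s⁻¹.
  N = kg·m·s⁻².
  So N⁻² = kg⁻²·m⁻²·s⁴.
  Combining: Hz·cd⁻¹·N⁻² = s⁻¹ · cd⁻¹ · (kg⁻²·m⁻²·s⁴) = kg⁻²·m⁻²·s³·cd⁻¹.
Right side:
  N = kg·m/s² = kg·m·s⁻² (force = mass × acceleration).
  So N⁻² = kg⁻²·m⁻²·s⁴.
  Ω = V/A (resistance = voltage per current),
      = kg·m²·s⁻³·A⁻².
  So Ω⁻¹ = kg⁻¹·m⁻²·s³·A².
  Wb = V·s (flux: a volt is a weber per second),
      = kg·m²·s⁻²·A⁻¹.
  So Wb⁻¹ = kg⁻¹·m⁻²·s²·A.
  Hz = 1/s = s⁻¹ (frequency is cycles per second).
  H = Wb/A (inductance = flux per current),
      = kg·m²·s⁻²·A⁻².
  Combining: s⁻¹·N⁻²·cd⁻¹·Ω⁻¹·Wb⁻¹·Hz·H = s⁻¹ · (kg⁻²·m⁻²·s⁴) · cd⁻¹ · (kg⁻¹·m⁻²·s³·A²) · (kg⁻¹·m⁻²·s²·A) · s⁻¹ · (kg·m²·s⁻²·A⁻²) = kg⁻³·m⁻⁴·s⁵·A·cd⁻¹.
Left is kg⁻²·m⁻²·s³·cd⁻¹; right is kg⁻³·m⁻⁴·s⁵·A·cd⁻¹ — different.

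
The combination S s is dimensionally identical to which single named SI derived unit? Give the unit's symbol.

S = 1/Ω (conductance is reciprocal resistance),
    = kg⁻¹·m⁻²·s³·A².
Combining: S·s = (kg⁻¹·m⁻²·s³·A²) · s = kg⁻¹·m⁻²·s⁴·A².
kg⁻¹·m⁻²·s⁴·A² is the base-SI form of the farad.

F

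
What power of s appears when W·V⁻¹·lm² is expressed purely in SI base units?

W = J/s (power = energy per time),
    = kg·m²·s⁻³.
V = W/A (potential = power per current),
    = kg·m²·s⁻³·A⁻¹.
So V⁻¹ = kg⁻¹·m⁻²·s³·A.
lm = cd·sr = cd (luminous flux; sr is dimensionless).
So lm² = cd².
Combining: W·V⁻¹·lm² = (kg·m²·s⁻³) · (kg⁻¹·m⁻²·s³·A) · cd² = A·cd².
The exponent of s is 0.

0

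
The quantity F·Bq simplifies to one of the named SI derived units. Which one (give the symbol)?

F = C/V (capacitance = charge per voltage),
    = A·s/(kg·m²·s⁻³·A⁻¹) (substituting C and V),
    = kg⁻¹·m⁻²·s⁴·A².
Bq = 1/s = s⁻¹ (activity is decays per second).
Combining: F·Bq = (kg⁻¹·m⁻²·s⁴·A²) · s⁻¹ = kg⁻¹·m⁻²·s³·A².
kg⁻¹·m⁻²·s³·A² is the base-SI form of the siemens.

S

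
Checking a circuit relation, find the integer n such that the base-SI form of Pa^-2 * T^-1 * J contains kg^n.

-2

Pa = kg·m⁻¹·s⁻².
So Pa⁻² = kg⁻²·m²·s⁴.
T = kg·s⁻²·A⁻¹.
So T⁻¹ = kg⁻¹·s²·A.
J = kg·m²·s⁻².
Combining: Pa⁻²·T⁻¹·J = (kg⁻²·m²·s⁴) · (kg⁻¹·s²·A) · (kg·m²·s⁻²) = kg⁻²·m⁴·s⁴·A.
The exponent of kg is -2.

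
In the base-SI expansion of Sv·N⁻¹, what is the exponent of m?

1

Sv = J/kg (equivalent dose = energy per mass),
    = m²·s⁻².
N = kg·m/s² = kg·m·s⁻² (force = mass × acceleration).
So N⁻¹ = kg⁻¹·m⁻¹·s².
Combining: Sv·N⁻¹ = (m²·s⁻²) · (kg⁻¹·m⁻¹·s²) = kg⁻¹·m.
The exponent of m is 1.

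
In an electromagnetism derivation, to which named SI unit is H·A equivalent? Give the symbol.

H = Wb/A (inductance = flux per current),
    = kg·m²·s⁻²·A⁻².
Combining: H·A = (kg·m²·s⁻²·A⁻²) · A = kg·m²·s⁻²·A⁻¹.
kg·m²·s⁻²·A⁻¹ is the base-SI form of the weber.

Wb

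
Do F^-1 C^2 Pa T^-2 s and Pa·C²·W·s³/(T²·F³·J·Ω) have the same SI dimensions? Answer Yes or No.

No

Left side:
  F = kg⁻¹·m⁻²·s⁴·A².
  So F⁻¹ = kg·m²·s⁻⁴·A⁻².
  C = s·A.
  So C² = s²·A².
  Pa = kg·m⁻¹·s⁻².
  T = kg·s⁻²·A⁻¹.
  So T⁻² = kg⁻²·s⁴·A².
  Combining: F⁻¹·C²·Pa·T⁻²·s = (kg·m²·s⁻⁴·A⁻²) · (s²·A²) · (kg·m⁻¹·s⁻²) · (kg⁻²·s⁴·A²) · s = m·s·A².
Right side:
  T = kg·s⁻²·A⁻¹.
  So T⁻² = kg⁻²·s⁴·A².
  F = kg⁻¹·m⁻²·s⁴·A².
  So F⁻³ = kg³·m⁶·s⁻¹²·A⁻⁶.
  J = kg·m²·s⁻².
  So J⁻¹ = kg⁻¹·m⁻²·s².
  Pa = kg·m⁻¹·s⁻².
  C = s·A.
  So C² = s²·A².
  Ω = kg·m²·s⁻³·A⁻².
  So Ω⁻¹ = kg⁻¹·m⁻²·s³·A².
  W = kg·m²·s⁻³.
  Combining: T⁻²·F⁻³·J⁻¹·Pa·C²·Ω⁻¹·W·s³ = (kg⁻²·s⁴·A²) · (kg³·m⁶·s⁻¹²·A⁻⁶) · (kg⁻¹·m⁻²·s²) · (kg·m⁻¹·s⁻²) · (s²·A²) · (kg⁻¹·m⁻²·s³·A²) · (kg·m²·s⁻³) · s³ = kg·m³·s⁻³.
Left is m·s·A²; right is kg·m³·s⁻³ — different.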